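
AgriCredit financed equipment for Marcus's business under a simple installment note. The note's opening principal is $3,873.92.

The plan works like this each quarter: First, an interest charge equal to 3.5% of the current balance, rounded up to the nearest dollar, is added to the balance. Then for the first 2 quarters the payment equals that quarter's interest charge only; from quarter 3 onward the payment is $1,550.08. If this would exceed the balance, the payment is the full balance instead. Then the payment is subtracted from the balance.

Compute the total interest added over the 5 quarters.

Quarter 1: opening $3,873.92; interest $136.00 → $4,009.92; payment $136.00; balance $3,873.92
Quarter 2: opening $3,873.92; interest $136.00 → $4,009.92; payment $136.00; balance $3,873.92
Quarter 3: opening $3,873.92; interest $136.00 → $4,009.92; payment $1,550.08; balance $2,459.84
Quarter 4: opening $2,459.84; interest $87.00 → $2,546.84; payment $1,550.08; balance $996.76
Quarter 5: opening $996.76; interest $35.00 → $1,031.76; payment $1,031.76; balance $0.00
Total interest: $136.00 + $136.00 + $136.00 + $87.00 + $35.00 = $530.00

$530.00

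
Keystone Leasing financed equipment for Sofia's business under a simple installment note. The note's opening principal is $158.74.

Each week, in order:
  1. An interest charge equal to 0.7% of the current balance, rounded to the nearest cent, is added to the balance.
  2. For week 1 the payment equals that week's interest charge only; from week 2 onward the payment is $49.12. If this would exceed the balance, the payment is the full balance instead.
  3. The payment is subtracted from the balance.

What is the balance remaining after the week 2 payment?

Week 1: $158.74 +$1.11 interest = $159.85; pay $1.11 → $158.74
Week 2: $158.74 +$1.11 interest = $159.85; pay $49.12 → $110.73

$110.73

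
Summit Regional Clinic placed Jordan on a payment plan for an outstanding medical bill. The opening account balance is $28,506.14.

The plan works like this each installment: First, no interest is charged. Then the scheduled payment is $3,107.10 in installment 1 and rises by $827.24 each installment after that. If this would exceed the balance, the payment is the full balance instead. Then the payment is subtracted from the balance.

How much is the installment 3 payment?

Installment 1: opening $28,506.14; payment $3,107.10; balance $25,399.04
Installment 2: opening $25,399.04; payment $3,934.34; balance $21,464.70
Installment 3: opening $21,464.70; payment $4,761.58; balance $16,703.12

$4,761.58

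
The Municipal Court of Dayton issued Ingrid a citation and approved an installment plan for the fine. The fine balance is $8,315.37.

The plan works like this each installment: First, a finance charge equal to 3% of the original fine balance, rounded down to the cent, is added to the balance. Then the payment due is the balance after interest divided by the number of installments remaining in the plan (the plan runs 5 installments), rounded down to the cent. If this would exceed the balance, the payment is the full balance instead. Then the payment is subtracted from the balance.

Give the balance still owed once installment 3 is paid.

Installment 1: $8,315.37 +$249.46 interest = $8,564.83; pay $1,712.96 → $6,851.87
Installment 2: $6,851.87 +$249.46 interest = $7,101.33; pay $1,775.33 → $5,326.00
Installment 3: $5,326.00 +$249.46 interest = $5,575.46; pay $1,858.48 → $3,716.98

$3,716.98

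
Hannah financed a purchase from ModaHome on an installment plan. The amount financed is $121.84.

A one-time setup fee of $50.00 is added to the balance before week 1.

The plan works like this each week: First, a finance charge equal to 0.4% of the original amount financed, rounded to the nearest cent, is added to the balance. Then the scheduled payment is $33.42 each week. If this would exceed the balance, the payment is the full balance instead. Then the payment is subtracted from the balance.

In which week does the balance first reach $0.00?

Week 1: opening $171.84; interest $0.49 → $172.33; payment $33.42; balance $138.91
Week 2: opening $138.91; interest $0.49 → $139.40; payment $33.42; balance $105.98
Week 3: opening $105.98; interest $0.49 → $106.47; payment $33.42; balance $73.05
Week 4: opening $73.05; interest $0.49 → $73.54; payment $33.42; balance $40.12
Week 5: opening $40.12; interest $0.49 → $40.61; payment $33.42; balance $7.19
Week 6: opening $7.19; interest $0.49 → $7.68; payment $7.68; balance $0.00
Balance reaches $0.00 in week 6.

6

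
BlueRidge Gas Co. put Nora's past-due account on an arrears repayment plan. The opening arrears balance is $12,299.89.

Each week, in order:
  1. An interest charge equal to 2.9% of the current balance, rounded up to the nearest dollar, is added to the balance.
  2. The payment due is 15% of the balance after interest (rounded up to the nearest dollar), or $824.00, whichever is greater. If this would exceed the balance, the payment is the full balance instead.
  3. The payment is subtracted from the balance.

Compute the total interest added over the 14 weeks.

$2,276.00

Week 1: opening $12,299.89; interest $357.00 → $12,656.89; payment $1,899.00; balance $10,757.89
Week 2: opening $10,757.89; interest $312.00 → $11,069.89; payment $1,661.00; balance $9,408.89
Week 3: opening $9,408.89; interest $273.00 → $9,681.89; payment $1,453.00; balance $8,228.89
Week 4: opening $8,228.89; interest $239.00 → $8,467.89; payment $1,271.00; balance $7,196.89
Week 5: opening $7,196.89; interest $209.00 → $7,405.89; payment $1,111.00; balance $6,294.89
Week 6: opening $6,294.89; interest $183.00 → $6,477.89; payment $972.00; balance $5,505.89
Week 7: opening $5,505.89; interest $160.00 → $5,665.89; payment $850.00; balance $4,815.89
Week 8: opening $4,815.89; interest $140.00 → $4,955.89; payment $824.00; balance $4,131.89
Week 9: opening $4,131.89; interest $120.00 → $4,251.89; payment $824.00; balance $3,427.89
Week 10: opening $3,427.89; interest $100.00 → $3,527.89; payment $824.00; balance $2,703.89
Week 11: opening $2,703.89; interest $79.00 → $2,782.89; payment $824.00; balance $1,958.89
Week 12: opening $1,958.89; interest $57.00 → $2,015.89; payment $824.00; balance $1,191.89
Week 13: opening $1,191.89; interest $35.00 → $1,226.89; payment $824.00; balance $402.89
Week 14: opening $402.89; interest $12.00 → $414.89; payment $414.89; balance $0.00
Total interest: $357.00 + $312.00 + $273.00 + $239.00 + $209.00 + $183.00 + $160.00 + $140.00 + $120.00 + $100.00 + $79.00 + $57.00 + $35.00 + $12.00 = $2,276.00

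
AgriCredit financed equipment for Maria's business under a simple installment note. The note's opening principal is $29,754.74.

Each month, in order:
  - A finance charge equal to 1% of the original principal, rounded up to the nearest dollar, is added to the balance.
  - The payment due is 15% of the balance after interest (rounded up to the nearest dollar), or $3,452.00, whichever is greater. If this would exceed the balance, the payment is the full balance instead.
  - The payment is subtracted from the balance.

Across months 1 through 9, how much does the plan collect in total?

$32,436.74

# | Opening | Interest | Payment | End bal
1 | $29,754.74 | $298.00 | $4,508.00 | $25,544.74
2 | $25,544.74 | $298.00 | $3,877.00 | $21,965.74
3 | $21,965.74 | $298.00 | $3,452.00 | $18,811.74
4 | $18,811.74 | $298.00 | $3,452.00 | $15,657.74
5 | $15,657.74 | $298.00 | $3,452.00 | $12,503.74
6 | $12,503.74 | $298.00 | $3,452.00 | $9,349.74
7 | $9,349.74 | $298.00 | $3,452.00 | $6,195.74
8 | $6,195.74 | $298.00 | $3,452.00 | $3,041.74
9 | $3,041.74 | $298.00 | $3,339.74 | $0.00
Total paid: $32,436.74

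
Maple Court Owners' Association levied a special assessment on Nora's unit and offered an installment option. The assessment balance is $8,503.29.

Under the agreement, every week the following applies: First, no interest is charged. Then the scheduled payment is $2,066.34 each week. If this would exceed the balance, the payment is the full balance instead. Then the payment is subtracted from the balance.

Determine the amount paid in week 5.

Week 1: opening $8,503.29; payment $2,066.34; balance $6,436.95
Week 2: opening $6,436.95; payment $2,066.34; balance $4,370.61
Week 3: opening $4,370.61; payment $2,066.34; balance $2,304.27
Week 4: opening $2,304.27; payment $2,066.34; balance $237.93
Week 5: opening $237.93; payment $237.93; balance $0.00

$237.93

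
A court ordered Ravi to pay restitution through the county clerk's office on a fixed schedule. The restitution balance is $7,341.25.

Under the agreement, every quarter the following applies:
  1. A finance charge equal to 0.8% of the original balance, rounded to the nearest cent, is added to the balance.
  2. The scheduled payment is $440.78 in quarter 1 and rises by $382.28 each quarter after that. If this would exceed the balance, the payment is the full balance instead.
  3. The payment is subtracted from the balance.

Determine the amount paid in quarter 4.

Quarter 1: opening $7,341.25; interest $58.73 → $7,399.98; payment $440.78; balance $6,959.20
Quarter 2: opening $6,959.20; interest $58.73 → $7,017.93; payment $823.06; balance $6,194.87
Quarter 3: opening $6,194.87; interest $58.73 → $6,253.60; payment $1,205.34; balance $5,048.26
Quarter 4: opening $5,048.26; interest $58.73 → $5,106.99; payment $1,587.62; balance $3,519.37

$1,587.62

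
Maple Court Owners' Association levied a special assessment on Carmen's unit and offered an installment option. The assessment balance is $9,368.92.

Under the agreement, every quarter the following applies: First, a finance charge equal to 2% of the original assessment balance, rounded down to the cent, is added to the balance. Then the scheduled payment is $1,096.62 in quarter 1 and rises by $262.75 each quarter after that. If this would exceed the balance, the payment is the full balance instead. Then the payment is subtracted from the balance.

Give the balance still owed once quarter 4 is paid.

Quarter 1: $9,368.92 +$187.37 interest = $9,556.29; pay $1,096.62 → $8,459.67
Quarter 2: $8,459.67 +$187.37 interest = $8,647.04; pay $1,359.37 → $7,287.67
Quarter 3: $7,287.67 +$187.37 interest = $7,475.04; pay $1,622.12 → $5,852.92
Quarter 4: $5,852.92 +$187.37 interest = $6,040.29; pay $1,884.87 → $4,155.42

$4,155.42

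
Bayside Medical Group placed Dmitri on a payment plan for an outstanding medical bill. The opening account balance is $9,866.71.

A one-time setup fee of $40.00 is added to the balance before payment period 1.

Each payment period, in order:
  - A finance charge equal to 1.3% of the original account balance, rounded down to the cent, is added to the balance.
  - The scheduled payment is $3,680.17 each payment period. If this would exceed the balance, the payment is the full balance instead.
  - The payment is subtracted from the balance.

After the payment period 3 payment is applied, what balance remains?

$0.00

Payment period 1: opening $9,906.71; interest $128.26 → $10,034.97; payment $3,680.17; balance $6,354.80
Payment period 2: opening $6,354.80; interest $128.26 → $6,483.06; payment $3,680.17; balance $2,802.89
Payment period 3: opening $2,802.89; interest $128.26 → $2,931.15; payment $2,931.15; balance $0.00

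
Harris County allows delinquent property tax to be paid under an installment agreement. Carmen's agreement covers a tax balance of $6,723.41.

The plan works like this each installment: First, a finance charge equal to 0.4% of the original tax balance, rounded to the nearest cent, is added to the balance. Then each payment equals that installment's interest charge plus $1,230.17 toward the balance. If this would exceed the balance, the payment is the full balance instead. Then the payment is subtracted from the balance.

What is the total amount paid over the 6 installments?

# | Opening | Interest | Payment | End bal
1 | $6,723.41 | $26.89 | $1,257.06 | $5,493.24
2 | $5,493.24 | $26.89 | $1,257.06 | $4,263.07
3 | $4,263.07 | $26.89 | $1,257.06 | $3,032.90
4 | $3,032.90 | $26.89 | $1,257.06 | $1,802.73
5 | $1,802.73 | $26.89 | $1,257.06 | $572.56
6 | $572.56 | $26.89 | $599.45 | $0.00
Total paid: $6,884.75

$6,884.75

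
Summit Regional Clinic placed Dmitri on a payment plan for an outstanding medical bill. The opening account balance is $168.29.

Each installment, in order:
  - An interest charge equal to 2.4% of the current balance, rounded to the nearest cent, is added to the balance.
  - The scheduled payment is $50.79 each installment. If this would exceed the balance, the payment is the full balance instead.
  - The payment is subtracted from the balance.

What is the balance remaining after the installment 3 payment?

Installment 1: $168.29 +$4.04 interest = $172.33; pay $50.79 → $121.54
Installment 2: $121.54 +$2.92 interest = $124.46; pay $50.79 → $73.67
Installment 3: $73.67 +$1.77 interest = $75.44; pay $50.79 → $24.65

$24.65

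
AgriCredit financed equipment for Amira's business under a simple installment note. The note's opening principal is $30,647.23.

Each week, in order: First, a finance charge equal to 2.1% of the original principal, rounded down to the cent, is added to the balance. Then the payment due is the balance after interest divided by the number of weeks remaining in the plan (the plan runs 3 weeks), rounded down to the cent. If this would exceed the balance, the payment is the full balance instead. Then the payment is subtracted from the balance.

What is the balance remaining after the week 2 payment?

$10,752.07

Week 1: opening $30,647.23; interest $643.59 → $31,290.82; payment $10,430.27; balance $20,860.55
Week 2: opening $20,860.55; interest $643.59 → $21,504.14; payment $10,752.07; balance $10,752.07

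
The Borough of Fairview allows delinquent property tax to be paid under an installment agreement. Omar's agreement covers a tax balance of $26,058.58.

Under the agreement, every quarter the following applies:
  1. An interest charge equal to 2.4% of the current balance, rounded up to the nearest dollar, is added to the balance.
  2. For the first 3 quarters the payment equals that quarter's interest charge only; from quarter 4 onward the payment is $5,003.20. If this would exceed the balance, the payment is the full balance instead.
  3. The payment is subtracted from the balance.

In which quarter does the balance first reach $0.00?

9

# | Opening | Interest | Payment | End bal
1 | $26,058.58 | $626.00 | $626.00 | $26,058.58
2 | $26,058.58 | $626.00 | $626.00 | $26,058.58
3 | $26,058.58 | $626.00 | $626.00 | $26,058.58
4 | $26,058.58 | $626.00 | $5,003.20 | $21,681.38
5 | $21,681.38 | $521.00 | $5,003.20 | $17,199.18
6 | $17,199.18 | $413.00 | $5,003.20 | $12,608.98
7 | $12,608.98 | $303.00 | $5,003.20 | $7,908.78
8 | $7,908.78 | $190.00 | $5,003.20 | $3,095.58
9 | $3,095.58 | $75.00 | $3,170.58 | $0.00
Balance reaches $0.00 in quarter 9.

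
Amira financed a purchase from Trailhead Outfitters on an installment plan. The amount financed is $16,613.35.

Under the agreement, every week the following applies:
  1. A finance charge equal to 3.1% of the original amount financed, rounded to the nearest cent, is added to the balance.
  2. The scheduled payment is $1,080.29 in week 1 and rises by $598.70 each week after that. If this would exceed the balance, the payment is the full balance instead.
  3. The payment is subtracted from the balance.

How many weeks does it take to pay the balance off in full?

8

# | Opening | Interest | Payment | End bal
1 | $16,613.35 | $515.01 | $1,080.29 | $16,048.07
2 | $16,048.07 | $515.01 | $1,678.99 | $14,884.09
3 | $14,884.09 | $515.01 | $2,277.69 | $13,121.41
4 | $13,121.41 | $515.01 | $2,876.39 | $10,760.03
5 | $10,760.03 | $515.01 | $3,475.09 | $7,799.95
6 | $7,799.95 | $515.01 | $4,073.79 | $4,241.17
7 | $4,241.17 | $515.01 | $4,672.49 | $83.69
8 | $83.69 | $515.01 | $598.70 | $0.00
Balance reaches $0.00 in week 8.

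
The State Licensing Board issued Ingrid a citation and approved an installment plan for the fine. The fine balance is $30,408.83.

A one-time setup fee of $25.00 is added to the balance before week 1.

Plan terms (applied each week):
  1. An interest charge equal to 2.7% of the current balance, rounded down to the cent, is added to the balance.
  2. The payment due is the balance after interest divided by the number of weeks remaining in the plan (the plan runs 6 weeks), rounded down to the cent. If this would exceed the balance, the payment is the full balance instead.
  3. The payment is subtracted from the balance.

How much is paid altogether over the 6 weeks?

Week 1: $30,433.83 +$821.71 interest = $31,255.54; pay $5,209.25 → $26,046.29
Week 2: $26,046.29 +$703.24 interest = $26,749.53; pay $5,349.90 → $21,399.63
Week 3: $21,399.63 +$577.79 interest = $21,977.42; pay $5,494.35 → $16,483.07
Week 4: $16,483.07 +$445.04 interest = $16,928.11; pay $5,642.70 → $11,285.41
Week 5: $11,285.41 +$304.70 interest = $11,590.11; pay $5,795.05 → $5,795.06
Week 6: $5,795.06 +$156.46 interest = $5,951.52; pay $5,951.52 → $0.00
Total paid: $33,442.77

$33,442.77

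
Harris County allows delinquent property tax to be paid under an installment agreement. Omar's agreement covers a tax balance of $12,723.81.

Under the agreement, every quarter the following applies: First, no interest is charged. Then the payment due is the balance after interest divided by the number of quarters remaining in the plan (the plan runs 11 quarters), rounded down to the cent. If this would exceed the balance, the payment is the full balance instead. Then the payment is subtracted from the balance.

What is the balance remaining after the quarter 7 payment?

Quarter 1: opening $12,723.81; payment $1,156.71; balance $11,567.10
Quarter 2: opening $11,567.10; payment $1,156.71; balance $10,410.39
Quarter 3: opening $10,410.39; payment $1,156.71; balance $9,253.68
Quarter 4: opening $9,253.68; payment $1,156.71; balance $8,096.97
Quarter 5: opening $8,096.97; payment $1,156.71; balance $6,940.26
Quarter 6: opening $6,940.26; payment $1,156.71; balance $5,783.55
Quarter 7: opening $5,783.55; payment $1,156.71; balance $4,626.84

$4,626.84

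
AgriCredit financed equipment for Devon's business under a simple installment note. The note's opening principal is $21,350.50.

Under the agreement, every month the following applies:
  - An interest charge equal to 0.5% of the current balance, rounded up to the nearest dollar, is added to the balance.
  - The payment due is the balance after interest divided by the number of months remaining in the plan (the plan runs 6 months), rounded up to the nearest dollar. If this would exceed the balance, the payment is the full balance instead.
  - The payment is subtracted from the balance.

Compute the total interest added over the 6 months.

# | Opening | Interest | Payment | End bal
1 | $21,350.50 | $107.00 | $3,577.00 | $17,880.50
2 | $17,880.50 | $90.00 | $3,595.00 | $14,375.50
3 | $14,375.50 | $72.00 | $3,612.00 | $10,835.50
4 | $10,835.50 | $55.00 | $3,631.00 | $7,259.50
5 | $7,259.50 | $37.00 | $3,649.00 | $3,647.50
6 | $3,647.50 | $19.00 | $3,666.50 | $0.00
Total interest: $107.00 + $90.00 + $72.00 + $55.00 + $37.00 + $19.00 = $380.00

$380.00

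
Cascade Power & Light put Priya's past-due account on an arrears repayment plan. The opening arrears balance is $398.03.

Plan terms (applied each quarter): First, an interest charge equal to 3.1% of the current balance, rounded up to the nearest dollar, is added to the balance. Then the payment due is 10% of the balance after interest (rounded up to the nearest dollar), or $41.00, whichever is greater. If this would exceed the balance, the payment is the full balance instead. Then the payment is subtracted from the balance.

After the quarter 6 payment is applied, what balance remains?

Quarter 1: opening $398.03; interest $13.00 → $411.03; payment $42.00; balance $369.03
Quarter 2: opening $369.03; interest $12.00 → $381.03; payment $41.00; balance $340.03
Quarter 3: opening $340.03; interest $11.00 → $351.03; payment $41.00; balance $310.03
Quarter 4: opening $310.03; interest $10.00 → $320.03; payment $41.00; balance $279.03
Quarter 5: opening $279.03; interest $9.00 → $288.03; payment $41.00; balance $247.03
Quarter 6: opening $247.03; interest $8.00 → $255.03; payment $41.00; balance $214.03

$214.03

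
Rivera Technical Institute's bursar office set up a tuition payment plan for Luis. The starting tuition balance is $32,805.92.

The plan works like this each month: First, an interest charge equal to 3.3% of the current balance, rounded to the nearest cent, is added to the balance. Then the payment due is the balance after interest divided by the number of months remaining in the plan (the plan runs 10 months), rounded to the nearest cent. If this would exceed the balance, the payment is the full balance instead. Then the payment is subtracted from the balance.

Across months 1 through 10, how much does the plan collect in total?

Month 1: opening $32,805.92; interest $1,082.60 → $33,888.52; payment $3,388.85; balance $30,499.67
Month 2: opening $30,499.67; interest $1,006.49 → $31,506.16; payment $3,500.68; balance $28,005.48
Month 3: opening $28,005.48; interest $924.18 → $28,929.66; payment $3,616.21; balance $25,313.45
Month 4: opening $25,313.45; interest $835.34 → $26,148.79; payment $3,735.54; balance $22,413.25
Month 5: opening $22,413.25; interest $739.64 → $23,152.89; payment $3,858.82; balance $19,294.07
Month 6: opening $19,294.07; interest $636.70 → $19,930.77; payment $3,986.15; balance $15,944.62
Month 7: opening $15,944.62; interest $526.17 → $16,470.79; payment $4,117.70; balance $12,353.09
Month 8: opening $12,353.09; interest $407.65 → $12,760.74; payment $4,253.58; balance $8,507.16
Month 9: opening $8,507.16; interest $280.74 → $8,787.90; payment $4,393.95; balance $4,393.95
Month 10: opening $4,393.95; interest $145.00 → $4,538.95; payment $4,538.95; balance $0.00
Total paid: $39,390.43

$39,390.43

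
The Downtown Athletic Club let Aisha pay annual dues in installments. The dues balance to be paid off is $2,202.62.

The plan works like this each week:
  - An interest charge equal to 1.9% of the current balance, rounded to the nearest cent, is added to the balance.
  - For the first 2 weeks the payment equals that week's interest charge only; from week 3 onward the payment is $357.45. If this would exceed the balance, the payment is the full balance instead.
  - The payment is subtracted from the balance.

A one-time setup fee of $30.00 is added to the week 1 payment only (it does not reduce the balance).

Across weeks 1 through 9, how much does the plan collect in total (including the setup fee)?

Week 1: $2,202.62 +$41.85 interest = $2,244.47; pay $41.85 (+ $30.00 fee) → $2,202.62
Week 2: $2,202.62 +$41.85 interest = $2,244.47; pay $41.85 → $2,202.62
Week 3: $2,202.62 +$41.85 interest = $2,244.47; pay $357.45 → $1,887.02
Week 4: $1,887.02 +$35.85 interest = $1,922.87; pay $357.45 → $1,565.42
Week 5: $1,565.42 +$29.74 interest = $1,595.16; pay $357.45 → $1,237.71
Week 6: $1,237.71 +$23.52 interest = $1,261.23; pay $357.45 → $903.78
Week 7: $903.78 +$17.17 interest = $920.95; pay $357.45 → $563.50
Week 8: $563.50 +$10.71 interest = $574.21; pay $357.45 → $216.76
Week 9: $216.76 +$4.12 interest = $220.88; pay $220.88 → $0.00
Total paid: $2,479.28

$2,479.28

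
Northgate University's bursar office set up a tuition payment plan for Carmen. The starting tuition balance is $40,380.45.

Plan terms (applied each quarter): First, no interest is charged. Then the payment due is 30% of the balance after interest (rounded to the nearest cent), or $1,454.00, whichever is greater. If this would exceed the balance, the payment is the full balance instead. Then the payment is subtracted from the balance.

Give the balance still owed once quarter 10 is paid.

Quarter 1: opening $40,380.45; payment $12,114.14; balance $28,266.31
Quarter 2: opening $28,266.31; payment $8,479.89; balance $19,786.42
Quarter 3: opening $19,786.42; payment $5,935.93; balance $13,850.49
Quarter 4: opening $13,850.49; payment $4,155.15; balance $9,695.34
Quarter 5: opening $9,695.34; payment $2,908.60; balance $6,786.74
Quarter 6: opening $6,786.74; payment $2,036.02; balance $4,750.72
Quarter 7: opening $4,750.72; payment $1,454.00; balance $3,296.72
Quarter 8: opening $3,296.72; payment $1,454.00; balance $1,842.72
Quarter 9: opening $1,842.72; payment $1,454.00; balance $388.72
Quarter 10: opening $388.72; payment $388.72; balance $0.00

$0.00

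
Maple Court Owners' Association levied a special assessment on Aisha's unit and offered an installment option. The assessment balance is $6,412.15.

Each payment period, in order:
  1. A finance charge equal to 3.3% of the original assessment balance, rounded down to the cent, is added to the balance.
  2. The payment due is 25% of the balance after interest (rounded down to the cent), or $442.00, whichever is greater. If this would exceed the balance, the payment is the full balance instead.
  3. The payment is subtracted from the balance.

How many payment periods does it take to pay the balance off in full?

14

Payment period 1: $6,412.15 +$211.60 interest = $6,623.75; pay $1,655.93 → $4,967.82
Payment period 2: $4,967.82 +$211.60 interest = $5,179.42; pay $1,294.85 → $3,884.57
Payment period 3: $3,884.57 +$211.60 interest = $4,096.17; pay $1,024.04 → $3,072.13
Payment period 4: $3,072.13 +$211.60 interest = $3,283.73; pay $820.93 → $2,462.80
Payment period 5: $2,462.80 +$211.60 interest = $2,674.40; pay $668.60 → $2,005.80
Payment period 6: $2,005.80 +$211.60 interest = $2,217.40; pay $554.35 → $1,663.05
Payment period 7: $1,663.05 +$211.60 interest = $1,874.65; pay $468.66 → $1,405.99
Payment period 8: $1,405.99 +$211.60 interest = $1,617.59; pay $442.00 → $1,175.59
Payment period 9: $1,175.59 +$211.60 interest = $1,387.19; pay $442.00 → $945.19
Payment period 10: $945.19 +$211.60 interest = $1,156.79; pay $442.00 → $714.79
Payment period 11: $714.79 +$211.60 interest = $926.39; pay $442.00 → $484.39
Payment period 12: $484.39 +$211.60 interest = $695.99; pay $442.00 → $253.99
Payment period 13: $253.99 +$211.60 interest = $465.59; pay $442.00 → $23.59
Payment period 14: $23.59 +$211.60 interest = $235.19; pay $235.19 → $0.00
Balance reaches $0.00 in payment period 14.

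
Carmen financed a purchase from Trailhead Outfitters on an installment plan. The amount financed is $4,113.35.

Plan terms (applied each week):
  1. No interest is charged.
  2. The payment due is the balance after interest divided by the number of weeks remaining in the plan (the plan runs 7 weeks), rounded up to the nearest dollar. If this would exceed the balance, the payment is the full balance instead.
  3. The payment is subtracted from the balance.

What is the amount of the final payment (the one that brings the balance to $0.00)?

$586.35

Week 1: $4,113.35 − $588.00 → $3,525.35
Week 2: $3,525.35 − $588.00 → $2,937.35
Week 3: $2,937.35 − $588.00 → $2,349.35
Week 4: $2,349.35 − $588.00 → $1,761.35
Week 5: $1,761.35 − $588.00 → $1,173.35
Week 6: $1,173.35 − $587.00 → $586.35
Week 7: $586.35 − $586.35 → $0.00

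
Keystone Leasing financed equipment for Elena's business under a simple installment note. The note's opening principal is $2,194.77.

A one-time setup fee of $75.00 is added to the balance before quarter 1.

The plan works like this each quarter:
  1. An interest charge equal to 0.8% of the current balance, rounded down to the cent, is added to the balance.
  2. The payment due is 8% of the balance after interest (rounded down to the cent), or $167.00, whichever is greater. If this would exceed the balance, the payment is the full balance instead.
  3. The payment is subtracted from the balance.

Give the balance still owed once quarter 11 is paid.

Quarter 1: opening $2,269.77; interest $18.15 → $2,287.92; payment $183.03; balance $2,104.89
Quarter 2: opening $2,104.89; interest $16.83 → $2,121.72; payment $169.73; balance $1,951.99
Quarter 3: opening $1,951.99; interest $15.61 → $1,967.60; payment $167.00; balance $1,800.60
Quarter 4: opening $1,800.60; interest $14.40 → $1,815.00; payment $167.00; balance $1,648.00
Quarter 5: opening $1,648.00; interest $13.18 → $1,661.18; payment $167.00; balance $1,494.18
Quarter 6: opening $1,494.18; interest $11.95 → $1,506.13; payment $167.00; balance $1,339.13
Quarter 7: opening $1,339.13; interest $10.71 → $1,349.84; payment $167.00; balance $1,182.84
Quarter 8: opening $1,182.84; interest $9.46 → $1,192.30; payment $167.00; balance $1,025.30
Quarter 9: opening $1,025.30; interest $8.20 → $1,033.50; payment $167.00; balance $866.50
Quarter 10: opening $866.50; interest $6.93 → $873.43; payment $167.00; balance $706.43
Quarter 11: opening $706.43; interest $5.65 → $712.08; payment $167.00; balance $545.08

$545.08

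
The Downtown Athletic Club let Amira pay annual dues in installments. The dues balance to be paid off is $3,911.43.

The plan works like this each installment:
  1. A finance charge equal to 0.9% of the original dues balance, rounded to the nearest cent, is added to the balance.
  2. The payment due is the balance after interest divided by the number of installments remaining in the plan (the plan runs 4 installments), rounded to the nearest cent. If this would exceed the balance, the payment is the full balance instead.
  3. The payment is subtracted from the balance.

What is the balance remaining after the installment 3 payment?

$1,015.99

Installment 1: $3,911.43 +$35.20 interest = $3,946.63; pay $986.66 → $2,959.97
Installment 2: $2,959.97 +$35.20 interest = $2,995.17; pay $998.39 → $1,996.78
Installment 3: $1,996.78 +$35.20 interest = $2,031.98; pay $1,015.99 → $1,015.99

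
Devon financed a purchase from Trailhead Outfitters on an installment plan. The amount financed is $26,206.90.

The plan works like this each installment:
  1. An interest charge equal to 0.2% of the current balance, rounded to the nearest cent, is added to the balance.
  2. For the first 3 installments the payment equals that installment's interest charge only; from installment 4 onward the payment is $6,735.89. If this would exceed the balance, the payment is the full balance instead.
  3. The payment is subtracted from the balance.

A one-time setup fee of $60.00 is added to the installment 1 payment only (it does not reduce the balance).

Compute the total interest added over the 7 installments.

$286.57

Installment 1: opening $26,206.90; interest $52.41 → $26,259.31; payment $52.41 (+ $60.00 fee); balance $26,206.90
Installment 2: opening $26,206.90; interest $52.41 → $26,259.31; payment $52.41; balance $26,206.90
Installment 3: opening $26,206.90; interest $52.41 → $26,259.31; payment $52.41; balance $26,206.90
Installment 4: opening $26,206.90; interest $52.41 → $26,259.31; payment $6,735.89; balance $19,523.42
Installment 5: opening $19,523.42; interest $39.05 → $19,562.47; payment $6,735.89; balance $12,826.58
Installment 6: opening $12,826.58; interest $25.65 → $12,852.23; payment $6,735.89; balance $6,116.34
Installment 7: opening $6,116.34; interest $12.23 → $6,128.57; payment $6,128.57; balance $0.00
Total interest: $52.41 + $52.41 + $52.41 + $52.41 + $39.05 + $25.65 + $12.23 = $286.57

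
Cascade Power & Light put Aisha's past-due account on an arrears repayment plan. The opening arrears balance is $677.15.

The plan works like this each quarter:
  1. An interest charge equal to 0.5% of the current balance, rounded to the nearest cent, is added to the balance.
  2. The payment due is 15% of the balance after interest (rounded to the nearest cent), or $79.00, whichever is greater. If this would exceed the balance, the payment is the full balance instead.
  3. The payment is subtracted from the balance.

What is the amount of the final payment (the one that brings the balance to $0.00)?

$29.35

# | Opening | Interest | Payment | End bal
1 | $677.15 | $3.39 | $102.08 | $578.46
2 | $578.46 | $2.89 | $87.20 | $494.15
3 | $494.15 | $2.47 | $79.00 | $417.62
4 | $417.62 | $2.09 | $79.00 | $340.71
5 | $340.71 | $1.70 | $79.00 | $263.41
6 | $263.41 | $1.32 | $79.00 | $185.73
7 | $185.73 | $0.93 | $79.00 | $107.66
8 | $107.66 | $0.54 | $79.00 | $29.20
9 | $29.20 | $0.15 | $29.35 | $0.00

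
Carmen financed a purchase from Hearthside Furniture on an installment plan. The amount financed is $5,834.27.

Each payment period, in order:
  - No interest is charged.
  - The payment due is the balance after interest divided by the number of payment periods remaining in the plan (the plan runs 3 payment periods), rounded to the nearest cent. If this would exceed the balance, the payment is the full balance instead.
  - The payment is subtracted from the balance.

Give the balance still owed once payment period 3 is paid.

Payment period 1: $5,834.27 − $1,944.76 → $3,889.51
Payment period 2: $3,889.51 − $1,944.76 → $1,944.75
Payment period 3: $1,944.75 − $1,944.75 → $0.00

$0.00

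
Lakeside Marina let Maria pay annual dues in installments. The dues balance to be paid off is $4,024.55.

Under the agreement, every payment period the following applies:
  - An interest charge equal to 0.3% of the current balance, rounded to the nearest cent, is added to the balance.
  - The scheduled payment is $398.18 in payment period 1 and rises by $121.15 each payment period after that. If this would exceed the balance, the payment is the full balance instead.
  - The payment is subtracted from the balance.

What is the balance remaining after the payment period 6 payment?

Payment period 1: opening $4,024.55; interest $12.07 → $4,036.62; payment $398.18; balance $3,638.44
Payment period 2: opening $3,638.44; interest $10.92 → $3,649.36; payment $519.33; balance $3,130.03
Payment period 3: opening $3,130.03; interest $9.39 → $3,139.42; payment $640.48; balance $2,498.94
Payment period 4: opening $2,498.94; interest $7.50 → $2,506.44; payment $761.63; balance $1,744.81
Payment period 5: opening $1,744.81; interest $5.23 → $1,750.04; payment $882.78; balance $867.26
Payment period 6: opening $867.26; interest $2.60 → $869.86; payment $869.86; balance $0.00

$0.00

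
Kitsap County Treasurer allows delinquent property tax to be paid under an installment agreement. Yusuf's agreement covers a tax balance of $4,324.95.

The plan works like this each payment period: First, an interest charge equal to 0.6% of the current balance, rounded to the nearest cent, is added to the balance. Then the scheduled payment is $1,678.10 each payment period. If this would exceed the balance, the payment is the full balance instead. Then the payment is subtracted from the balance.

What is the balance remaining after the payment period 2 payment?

$1,010.74

# | Opening | Interest | Payment | End bal
1 | $4,324.95 | $25.95 | $1,678.10 | $2,672.80
2 | $2,672.80 | $16.04 | $1,678.10 | $1,010.74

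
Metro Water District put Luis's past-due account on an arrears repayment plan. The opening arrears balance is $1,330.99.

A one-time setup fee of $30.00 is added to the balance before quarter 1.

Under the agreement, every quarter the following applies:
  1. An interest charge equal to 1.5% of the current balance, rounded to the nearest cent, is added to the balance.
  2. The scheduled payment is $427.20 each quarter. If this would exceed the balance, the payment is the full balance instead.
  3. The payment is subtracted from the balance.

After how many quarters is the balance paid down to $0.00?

# | Opening | Interest | Payment | End bal
1 | $1,360.99 | $20.41 | $427.20 | $954.20
2 | $954.20 | $14.31 | $427.20 | $541.31
3 | $541.31 | $8.12 | $427.20 | $122.23
4 | $122.23 | $1.83 | $124.06 | $0.00
Balance reaches $0.00 in quarter 4.

4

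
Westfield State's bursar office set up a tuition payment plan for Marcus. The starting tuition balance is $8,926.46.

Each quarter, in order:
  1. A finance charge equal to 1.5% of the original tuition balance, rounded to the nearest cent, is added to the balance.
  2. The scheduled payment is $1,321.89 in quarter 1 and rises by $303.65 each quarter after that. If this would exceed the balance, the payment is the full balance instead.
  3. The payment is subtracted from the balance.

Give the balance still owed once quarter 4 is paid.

# | Opening | Interest | Payment | End bal
1 | $8,926.46 | $133.90 | $1,321.89 | $7,738.47
2 | $7,738.47 | $133.90 | $1,625.54 | $6,246.83
3 | $6,246.83 | $133.90 | $1,929.19 | $4,451.54
4 | $4,451.54 | $133.90 | $2,232.84 | $2,352.60

$2,352.60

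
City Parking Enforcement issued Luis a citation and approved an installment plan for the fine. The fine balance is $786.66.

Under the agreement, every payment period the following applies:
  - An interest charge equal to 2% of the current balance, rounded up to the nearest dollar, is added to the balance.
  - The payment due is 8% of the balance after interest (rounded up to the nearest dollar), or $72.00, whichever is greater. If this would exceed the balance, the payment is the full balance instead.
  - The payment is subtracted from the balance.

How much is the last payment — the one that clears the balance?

$39.66

# | Opening | Interest | Payment | End bal
1 | $786.66 | $16.00 | $72.00 | $730.66
2 | $730.66 | $15.00 | $72.00 | $673.66
3 | $673.66 | $14.00 | $72.00 | $615.66
4 | $615.66 | $13.00 | $72.00 | $556.66
5 | $556.66 | $12.00 | $72.00 | $496.66
6 | $496.66 | $10.00 | $72.00 | $434.66
7 | $434.66 | $9.00 | $72.00 | $371.66
8 | $371.66 | $8.00 | $72.00 | $307.66
9 | $307.66 | $7.00 | $72.00 | $242.66
10 | $242.66 | $5.00 | $72.00 | $175.66
11 | $175.66 | $4.00 | $72.00 | $107.66
12 | $107.66 | $3.00 | $72.00 | $38.66
13 | $38.66 | $1.00 | $39.66 | $0.00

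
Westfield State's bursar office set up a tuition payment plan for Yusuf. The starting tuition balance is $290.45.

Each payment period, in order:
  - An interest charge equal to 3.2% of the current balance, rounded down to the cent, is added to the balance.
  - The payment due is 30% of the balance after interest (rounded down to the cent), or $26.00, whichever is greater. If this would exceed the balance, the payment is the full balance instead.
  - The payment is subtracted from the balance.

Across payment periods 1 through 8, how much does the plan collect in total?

Payment period 1: opening $290.45; interest $9.29 → $299.74; payment $89.92; balance $209.82
Payment period 2: opening $209.82; interest $6.71 → $216.53; payment $64.95; balance $151.58
Payment period 3: opening $151.58; interest $4.85 → $156.43; payment $46.92; balance $109.51
Payment period 4: opening $109.51; interest $3.50 → $113.01; payment $33.90; balance $79.11
Payment period 5: opening $79.11; interest $2.53 → $81.64; payment $26.00; balance $55.64
Payment period 6: opening $55.64; interest $1.78 → $57.42; payment $26.00; balance $31.42
Payment period 7: opening $31.42; interest $1.00 → $32.42; payment $26.00; balance $6.42
Payment period 8: opening $6.42; interest $0.20 → $6.62; payment $6.62; balance $0.00
Total paid: $320.31

$320.31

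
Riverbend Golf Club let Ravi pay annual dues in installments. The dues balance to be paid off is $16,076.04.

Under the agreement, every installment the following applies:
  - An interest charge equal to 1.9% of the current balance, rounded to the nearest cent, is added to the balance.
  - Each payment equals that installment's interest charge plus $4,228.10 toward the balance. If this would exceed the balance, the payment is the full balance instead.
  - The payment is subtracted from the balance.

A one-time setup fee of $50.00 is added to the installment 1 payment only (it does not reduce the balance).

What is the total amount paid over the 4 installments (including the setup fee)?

$16,865.81

# | Opening | Interest | Payment | Fee | End bal
1 | $16,076.04 | $305.44 | $4,533.54 | $50.00 | $11,847.94
2 | $11,847.94 | $225.11 | $4,453.21 | — | $7,619.84
3 | $7,619.84 | $144.78 | $4,372.88 | — | $3,391.74
4 | $3,391.74 | $64.44 | $3,456.18 | — | $0.00
Total paid: $16,865.81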